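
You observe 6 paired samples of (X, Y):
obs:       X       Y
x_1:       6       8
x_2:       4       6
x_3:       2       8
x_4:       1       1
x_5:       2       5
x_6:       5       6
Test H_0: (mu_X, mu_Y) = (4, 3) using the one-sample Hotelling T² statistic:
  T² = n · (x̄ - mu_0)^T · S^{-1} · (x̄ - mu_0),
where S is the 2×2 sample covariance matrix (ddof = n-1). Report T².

Step 1 — sample mean vector:
  mean(X) = (6 + 4 + 2 + 1 + 2 + 5) / 6 = 20/6 = 3.3333
  mean(Y) = (8 + 6 + 8 + 1 + 5 + 6) / 6 = 34/6 = 5.6667
  x̄ = (3.3333, 5.6667),  deviation x̄ - mu_0 = (3.3333, 5.6667) - (4, 3) = (-0.6667, 2.6667).

Step 2 — sample covariance matrix, S[i,j] = (1/(n-1)) · Σ_k (x_{k,i} - mean_i) · (x_{k,j} - mean_j), divisor n-1 = 5:
  S[X,X] = ((2.6667)·(2.6667) + (0.6667)·(0.6667) + (-1.3333)·(-1.3333) + (-2.3333)·(-2.3333) + (-1.3333)·(-1.3333) + (1.6667)·(1.6667)) / 5 = 19.3333/5 = 3.8667
  S[X,Y] = ((2.6667)·(2.3333) + (0.6667)·(0.3333) + (-1.3333)·(2.3333) + (-2.3333)·(-4.6667) + (-1.3333)·(-0.6667) + (1.6667)·(0.3333)) / 5 = 15.6667/5 = 3.1333
  S[Y,Y] = ((2.3333)·(2.3333) + (0.3333)·(0.3333) + (2.3333)·(2.3333) + (-4.6667)·(-4.6667) + (-0.6667)·(-0.6667) + (0.3333)·(0.3333)) / 5 = 33.3333/5 = 6.6667
  S = [[3.8667, 3.1333],
 [3.1333, 6.6667]].

Step 3 — invert S. det(S) = 3.8667·6.6667 - (3.1333)² = 15.96.
  S^{-1} = (1/det) · [[d, -b], [-b, a]] = [[0.4177, -0.1963],
 [-0.1963, 0.2423]].

Step 4 — quadratic form (x̄ - mu_0)^T · S^{-1} · (x̄ - mu_0):
  S^{-1} · (x̄ - mu_0) = (-0.802, 0.7769),
  (x̄ - mu_0)^T · [...] = (-0.6667)·(-0.802) + (2.6667)·(0.7769) = 2.6065.

Step 5 — scale by n: T² = 6 · 2.6065 = 15.6391.

T² ≈ 15.6391


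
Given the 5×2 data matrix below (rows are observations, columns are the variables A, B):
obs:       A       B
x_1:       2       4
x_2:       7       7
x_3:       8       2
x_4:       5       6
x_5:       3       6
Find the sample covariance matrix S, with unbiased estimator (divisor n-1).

Step 1 — column means:
  mean(A) = (2 + 7 + 8 + 5 + 3) / 5 = 25/5 = 5
  mean(B) = (4 + 7 + 2 + 6 + 6) / 5 = 25/5 = 5

Step 2 — sample covariance S[i,j] = (1/(n-1)) · Σ_k (x_{k,i} - mean_i) · (x_{k,j} - mean_j), with n-1 = 4.
  S[A,A] = ((-3)·(-3) + (2)·(2) + (3)·(3) + (0)·(0) + (-2)·(-2)) / 4 = 26/4 = 6.5
  S[A,B] = ((-3)·(-1) + (2)·(2) + (3)·(-3) + (0)·(1) + (-2)·(1)) / 4 = -4/4 = -1
  S[B,B] = ((-1)·(-1) + (2)·(2) + (-3)·(-3) + (1)·(1) + (1)·(1)) / 4 = 16/4 = 4

S is symmetric (S[j,i] = S[i,j]). Assembling:

S = [[6.5, -1],
 [-1, 4]]


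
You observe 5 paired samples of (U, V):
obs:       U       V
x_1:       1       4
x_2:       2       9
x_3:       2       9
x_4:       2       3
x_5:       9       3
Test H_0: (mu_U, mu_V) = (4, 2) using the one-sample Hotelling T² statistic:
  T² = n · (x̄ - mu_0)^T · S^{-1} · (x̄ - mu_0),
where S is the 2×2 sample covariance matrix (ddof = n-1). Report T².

Step 1 — sample mean vector:
  mean(U) = (1 + 2 + 2 + 2 + 9) / 5 = 16/5 = 3.2
  mean(V) = (4 + 9 + 9 + 3 + 3) / 5 = 28/5 = 5.6
  x̄ = (3.2, 5.6),  deviation x̄ - mu_0 = (3.2, 5.6) - (4, 2) = (-0.8, 3.6).

Step 2 — sample covariance matrix, S[i,j] = (1/(n-1)) · Σ_k (x_{k,i} - mean_i) · (x_{k,j} - mean_j), divisor n-1 = 4:
  S[U,U] = ((-2.2)·(-2.2) + (-1.2)·(-1.2) + (-1.2)·(-1.2) + (-1.2)·(-1.2) + (5.8)·(5.8)) / 4 = 42.8/4 = 10.7
  S[U,V] = ((-2.2)·(-1.6) + (-1.2)·(3.4) + (-1.2)·(3.4) + (-1.2)·(-2.6) + (5.8)·(-2.6)) / 4 = -16.6/4 = -4.15
  S[V,V] = ((-1.6)·(-1.6) + (3.4)·(3.4) + (3.4)·(3.4) + (-2.6)·(-2.6) + (-2.6)·(-2.6)) / 4 = 39.2/4 = 9.8
  S = [[10.7, -4.15],
 [-4.15, 9.8]].

Step 3 — invert S. det(S) = 10.7·9.8 - (-4.15)² = 87.6375.
  S^{-1} = (1/det) · [[d, -b], [-b, a]] = [[0.1118, 0.0474],
 [0.0474, 0.1221]].

Step 4 — quadratic form (x̄ - mu_0)^T · S^{-1} · (x̄ - mu_0):
  S^{-1} · (x̄ - mu_0) = (0.081, 0.4017),
  (x̄ - mu_0)^T · [...] = (-0.8)·(0.081) + (3.6)·(0.4017) = 1.3811.

Step 5 — scale by n: T² = 5 · 1.3811 = 6.9057.

T² ≈ 6.9057


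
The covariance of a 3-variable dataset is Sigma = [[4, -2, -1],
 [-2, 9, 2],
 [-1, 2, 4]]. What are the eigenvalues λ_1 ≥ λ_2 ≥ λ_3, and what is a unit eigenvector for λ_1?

Step 1 — characteristic polynomial p(λ) = det(λI - Sigma) = λ³ - tr·λ² + c_1·λ - det, where tr = trace, c_1 = sum of the principal 2×2 minors, det = det(Sigma):
  tr = 4 + 9 + 4 = 17,
  c_1 = (4·9 - (-2)²) + (4·4 - (-1)²) + (9·4 - (2)²) = 32 + 15 + 32 = 79,
  det = 4·(9·4 - (2)²) - (-2)·((-2)·4 - (2)·(-1)) + (-1)·((-2)·(2) - 9·(-1)) = 4·(32) - (-2)·(-6) + (-1)·(5) = 111.
  So p(λ) = λ³ - 17λ² + 79λ - 111.
Step 2 — look for an integer root (rational root theorem: any rational root is an integer divisor of 111). Testing λ = 3:
  p(3) = 27 - 153 + 237 - 111 = 0  ✓
  Dividing out (λ - 3): p(λ) = (λ - 3)(λ² - 14λ + 37).
Step 3 — remaining eigenvalues from the quadratic λ² - 14λ + 37 = 0:
  Δ = 14² - 4·37 = 196 - 148 = 48,  λ = (14 ± √48)/2 = (14 ± 6.9282)/2 ≈ 10.4641 or 3.5359.
  Sorted: λ_1 = 10.4641,  λ_2 = 3.5359,  λ_3 = 3  (check: sum = 17 = tr ✓).

Step 4 — unit eigenvector for λ_1 ≈ 10.4641: v spans the null space of (Sigma - λ_1 I), whose rows are
  r_1 = (-6.4641, -2, -1),  r_2 = (-2, -1.4641, 2),  r_3 = (-1, 2, -6.4641).
  v is orthogonal to every row, so take v ∝ r_1 × r_2 = ((-2)·(2) - (-1)·(-1.4641), (-1)·(-2) - (-6.4641)·(2), (-6.4641)·(-1.4641) - (-2)·(-2)) ≈ (-5.4641, 14.9282, 5.4641).
  Rescale (multiply by -1 so the first nonzero entry is positive): u = (5.4641, -14.9282, -5.4641).
  ||u|| = √((5.4641)² + (-14.9282)² + (-5.4641)²) = √(282.5641) ≈ 16.8096,  v_1 = u/||u|| ≈ (0.3251, -0.8881, -0.3251) (||v_1|| = 1).

λ_1 = 10.4641,  λ_2 = 3.5359,  λ_3 = 3;  v_1 ≈ (0.3251, -0.8881, -0.3251)


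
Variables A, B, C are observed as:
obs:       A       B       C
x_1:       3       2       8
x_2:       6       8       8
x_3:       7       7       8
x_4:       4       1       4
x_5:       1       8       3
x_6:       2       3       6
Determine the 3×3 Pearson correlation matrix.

Step 1 — column means:
  mean(A) = (3 + 6 + 7 + 4 + 1 + 2) / 6 = 23/6 = 3.8333
  mean(B) = (2 + 8 + 7 + 1 + 8 + 3) / 6 = 29/6 = 4.8333
  mean(C) = (8 + 8 + 8 + 4 + 3 + 6) / 6 = 37/6 = 6.1667

Step 2 — sample variances and covariances s[i,j] = (1/(n-1)) · Σ_k (x_{k,i} - mean_i) · (x_{k,j} - mean_j), with n-1 = 5:
  s[A,A] = ((-0.8333)·(-0.8333) + (2.1667)·(2.1667) + (3.1667)·(3.1667) + (0.1667)·(0.1667) + (-2.8333)·(-2.8333) + (-1.8333)·(-1.8333)) / 5 = 26.8333/5 = 5.3667
  s[A,B] = ((-0.8333)·(-2.8333) + (2.1667)·(3.1667) + (3.1667)·(2.1667) + (0.1667)·(-3.8333) + (-2.8333)·(3.1667) + (-1.8333)·(-1.8333)) / 5 = 9.8333/5 = 1.9667
  s[A,C] = ((-0.8333)·(1.8333) + (2.1667)·(1.8333) + (3.1667)·(1.8333) + (0.1667)·(-2.1667) + (-2.8333)·(-3.1667) + (-1.8333)·(-0.1667)) / 5 = 17.1667/5 = 3.4333
  s[B,B] = ((-2.8333)·(-2.8333) + (3.1667)·(3.1667) + (2.1667)·(2.1667) + (-3.8333)·(-3.8333) + (3.1667)·(3.1667) + (-1.8333)·(-1.8333)) / 5 = 50.8333/5 = 10.1667
  s[B,C] = ((-2.8333)·(1.8333) + (3.1667)·(1.8333) + (2.1667)·(1.8333) + (-3.8333)·(-2.1667) + (3.1667)·(-3.1667) + (-1.8333)·(-0.1667)) / 5 = 3.1667/5 = 0.6333
  s[C,C] = ((1.8333)·(1.8333) + (1.8333)·(1.8333) + (1.8333)·(1.8333) + (-2.1667)·(-2.1667) + (-3.1667)·(-3.1667) + (-0.1667)·(-0.1667)) / 5 = 24.8333/5 = 4.9667
  Sample standard deviations s_i = √(s[i,i]):
  s(A) = √(5.3667) = 2.3166
  s(B) = √(10.1667) = 3.1885
  s(C) = √(4.9667) = 2.2286

Step 3 — r_{ij} = s_{ij} / (s_i · s_j):
  r[A,A] = 1 (diagonal).
  r[A,B] = 1.9667 / (2.3166 · 3.1885) = 1.9667 / 7.3865 = 0.2662
  r[A,C] = 3.4333 / (2.3166 · 2.2286) = 3.4333 / 5.1628 = 0.665
  r[B,B] = 1 (diagonal).
  r[B,C] = 0.6333 / (3.1885 · 2.2286) = 0.6333 / 7.1059 = 0.0891
  r[C,C] = 1 (diagonal).

R is symmetric with unit diagonal. Assembling:

R = [[1, 0.2662, 0.665],
 [0.2662, 1, 0.0891],
 [0.665, 0.0891, 1]]


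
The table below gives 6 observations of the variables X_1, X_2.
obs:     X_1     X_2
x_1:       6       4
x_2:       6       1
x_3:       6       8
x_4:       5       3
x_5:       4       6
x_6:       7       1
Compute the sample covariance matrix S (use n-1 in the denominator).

Step 1 — column means:
  mean(X_1) = (6 + 6 + 6 + 5 + 4 + 7) / 6 = 34/6 = 5.6667
  mean(X_2) = (4 + 1 + 8 + 3 + 6 + 1) / 6 = 23/6 = 3.8333

Step 2 — sample covariance S[i,j] = (1/(n-1)) · Σ_k (x_{k,i} - mean_i) · (x_{k,j} - mean_j), with n-1 = 5.
  S[X_1,X_1] = ((0.3333)·(0.3333) + (0.3333)·(0.3333) + (0.3333)·(0.3333) + (-0.6667)·(-0.6667) + (-1.6667)·(-1.6667) + (1.3333)·(1.3333)) / 5 = 5.3333/5 = 1.0667
  S[X_1,X_2] = ((0.3333)·(0.1667) + (0.3333)·(-2.8333) + (0.3333)·(4.1667) + (-0.6667)·(-0.8333) + (-1.6667)·(2.1667) + (1.3333)·(-2.8333)) / 5 = -6.3333/5 = -1.2667
  S[X_2,X_2] = ((0.1667)·(0.1667) + (-2.8333)·(-2.8333) + (4.1667)·(4.1667) + (-0.8333)·(-0.8333) + (2.1667)·(2.1667) + (-2.8333)·(-2.8333)) / 5 = 38.8333/5 = 7.7667

S is symmetric (S[j,i] = S[i,j]). Assembling:

S = [[1.0667, -1.2667],
 [-1.2667, 7.7667]]


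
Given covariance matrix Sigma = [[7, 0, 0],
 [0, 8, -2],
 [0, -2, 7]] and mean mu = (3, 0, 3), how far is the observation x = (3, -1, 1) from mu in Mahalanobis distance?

Step 1 — centre the observation: (x - mu) = (0, -1, -2).

Step 2 — invert Sigma (cofactor / det for 3×3, or solve directly):
  Sigma^{-1} = [[0.1429, 0, 0],
 [0, 0.1346, 0.0385],
 [0, 0.0385, 0.1538]].

Step 3 — form the quadratic (x - mu)^T · Sigma^{-1} · (x - mu):
  Sigma^{-1} · (x - mu) = (0, -0.2115, -0.3462).
  (x - mu)^T · [Sigma^{-1} · (x - mu)] = (0)·(0) + (-1)·(-0.2115) + (-2)·(-0.3462) = 0.9038.

Step 4 — take square root: d = √(0.9038) ≈ 0.9507.

d(x, mu) = √(0.9038) ≈ 0.9507


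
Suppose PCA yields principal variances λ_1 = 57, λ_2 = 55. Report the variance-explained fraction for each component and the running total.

Step 1 — total variance = trace(Sigma) = Σ λ_i = 57 + 55 = 112.

Step 2 — fraction explained by component i = λ_i / Σ λ:
  PC1: 57/112 = 0.5089
  PC2: 55/112 = 0.4911

Step 3 — cumulative fraction after k components = (λ_1 + ... + λ_k) / Σ λ:
  k = 1: 57/112 = 0.5089
  k = 2: (57 + 55)/112 = 112/112 = 1

Summary (fraction, with percent):

explained: PC1 0.5089 (50.89%), PC2 0.4911 (49.11%);  cumulative: 0.5089, 1


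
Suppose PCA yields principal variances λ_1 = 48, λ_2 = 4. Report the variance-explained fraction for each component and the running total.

Step 1 — total variance = trace(Sigma) = Σ λ_i = 48 + 4 = 52.

Step 2 — fraction explained by component i = λ_i / Σ λ:
  PC1: 48/52 = 0.9231
  PC2: 4/52 = 0.0769

Step 3 — cumulative fraction after k components = (λ_1 + ... + λ_k) / Σ λ:
  k = 1: 48/52 = 0.9231
  k = 2: (48 + 4)/52 = 52/52 = 1

Summary (fraction, with percent):

explained: PC1 0.9231 (92.31%), PC2 0.0769 (7.69%);  cumulative: 0.9231, 1


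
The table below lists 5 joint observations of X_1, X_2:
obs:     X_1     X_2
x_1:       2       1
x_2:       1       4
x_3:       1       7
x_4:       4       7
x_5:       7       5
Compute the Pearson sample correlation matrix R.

Step 1 — column means:
  mean(X_1) = (2 + 1 + 1 + 4 + 7) / 5 = 15/5 = 3
  mean(X_2) = (1 + 4 + 7 + 7 + 5) / 5 = 24/5 = 4.8

Step 2 — sample variances and covariances s[i,j] = (1/(n-1)) · Σ_k (x_{k,i} - mean_i) · (x_{k,j} - mean_j), with n-1 = 4:
  s[X_1,X_1] = ((-1)·(-1) + (-2)·(-2) + (-2)·(-2) + (1)·(1) + (4)·(4)) / 4 = 26/4 = 6.5
  s[X_1,X_2] = ((-1)·(-3.8) + (-2)·(-0.8) + (-2)·(2.2) + (1)·(2.2) + (4)·(0.2)) / 4 = 4/4 = 1
  s[X_2,X_2] = ((-3.8)·(-3.8) + (-0.8)·(-0.8) + (2.2)·(2.2) + (2.2)·(2.2) + (0.2)·(0.2)) / 4 = 24.8/4 = 6.2
  Sample standard deviations s_i = √(s[i,i]):
  s(X_1) = √(6.5) = 2.5495
  s(X_2) = √(6.2) = 2.49

Step 3 — r_{ij} = s_{ij} / (s_i · s_j):
  r[X_1,X_1] = 1 (diagonal).
  r[X_1,X_2] = 1 / (2.5495 · 2.49) = 1 / 6.3482 = 0.1575
  r[X_2,X_2] = 1 (diagonal).

R is symmetric with unit diagonal. Assembling:

R = [[1, 0.1575],
 [0.1575, 1]]


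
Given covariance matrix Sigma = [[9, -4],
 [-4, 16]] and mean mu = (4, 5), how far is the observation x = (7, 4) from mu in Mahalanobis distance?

Step 1 — centre the observation: (x - mu) = (3, -1).

Step 2 — invert Sigma. det(Sigma) = 9·16 - (-4)² = 128.
  Sigma^{-1} = (1/det) · [[d, -b], [-b, a]] = [[0.125, 0.0312],
 [0.0312, 0.0703]].

Step 3 — form the quadratic (x - mu)^T · Sigma^{-1} · (x - mu):
  Sigma^{-1} · (x - mu) = (0.3438, 0.0234).
  (x - mu)^T · [Sigma^{-1} · (x - mu)] = (3)·(0.3438) + (-1)·(0.0234) = 1.0078.

Step 4 — take square root: d = √(1.0078) ≈ 1.0039.

d(x, mu) = √(1.0078) ≈ 1.0039


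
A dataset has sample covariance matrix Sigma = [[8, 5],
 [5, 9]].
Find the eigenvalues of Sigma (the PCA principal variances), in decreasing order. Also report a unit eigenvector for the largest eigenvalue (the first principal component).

Step 1 — characteristic polynomial of 2×2 Sigma:
  det(Sigma - λI) = λ² - trace · λ + det = 0.
  trace = 8 + 9 = 17, det = 8·9 - (5)² = 47.
Step 2 — discriminant:
  Δ = trace² - 4·det = 289 - 188 = 101.
Step 3 — eigenvalues:
  λ = (trace ± √Δ)/2 = (17 ± 10.0499)/2,
  λ_1 = 13.5249,  λ_2 = 3.4751.

Step 4 — unit eigenvector for λ_1: solve (Sigma - λ_1 I)v = 0. First row:
  (8 - 13.5249)·v_x + (5)·v_y = 0, i.e. (-5.5249)·v_x + (5)·v_y = 0,
  so v ∝ (b, λ_1 - a) = (5, 5.5249) = u.
  ||u|| = √((5)² + (5.5249)²) = √(55.5249) ≈ 7.4515,
  v_1 = u/||u|| ≈ (0.671, 0.7415) (||v_1|| = 1).

λ_1 = 13.5249,  λ_2 = 3.4751;  v_1 ≈ (0.671, 0.7415)


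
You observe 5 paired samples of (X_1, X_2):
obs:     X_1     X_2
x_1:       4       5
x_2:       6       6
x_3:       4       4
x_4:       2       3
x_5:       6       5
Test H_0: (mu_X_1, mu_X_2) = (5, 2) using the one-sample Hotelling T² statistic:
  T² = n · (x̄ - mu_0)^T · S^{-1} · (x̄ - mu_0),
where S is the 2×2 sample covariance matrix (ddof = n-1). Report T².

Step 1 — sample mean vector:
  mean(X_1) = (4 + 6 + 4 + 2 + 6) / 5 = 22/5 = 4.4
  mean(X_2) = (5 + 6 + 4 + 3 + 5) / 5 = 23/5 = 4.6
  x̄ = (4.4, 4.6),  deviation x̄ - mu_0 = (4.4, 4.6) - (5, 2) = (-0.6, 2.6).

Step 2 — sample covariance matrix, S[i,j] = (1/(n-1)) · Σ_k (x_{k,i} - mean_i) · (x_{k,j} - mean_j), divisor n-1 = 4:
  S[X_1,X_1] = ((-0.4)·(-0.4) + (1.6)·(1.6) + (-0.4)·(-0.4) + (-2.4)·(-2.4) + (1.6)·(1.6)) / 4 = 11.2/4 = 2.8
  S[X_1,X_2] = ((-0.4)·(0.4) + (1.6)·(1.4) + (-0.4)·(-0.6) + (-2.4)·(-1.6) + (1.6)·(0.4)) / 4 = 6.8/4 = 1.7
  S[X_2,X_2] = ((0.4)·(0.4) + (1.4)·(1.4) + (-0.6)·(-0.6) + (-1.6)·(-1.6) + (0.4)·(0.4)) / 4 = 5.2/4 = 1.3
  S = [[2.8, 1.7],
 [1.7, 1.3]].

Step 3 — invert S. det(S) = 2.8·1.3 - (1.7)² = 0.75.
  S^{-1} = (1/det) · [[d, -b], [-b, a]] = [[1.7333, -2.2667],
 [-2.2667, 3.7333]].

Step 4 — quadratic form (x̄ - mu_0)^T · S^{-1} · (x̄ - mu_0):
  S^{-1} · (x̄ - mu_0) = (-6.9333, 11.0667),
  (x̄ - mu_0)^T · [...] = (-0.6)·(-6.9333) + (2.6)·(11.0667) = 32.9333.

Step 5 — scale by n: T² = 5 · 32.9333 = 164.6667.

T² ≈ 164.6667


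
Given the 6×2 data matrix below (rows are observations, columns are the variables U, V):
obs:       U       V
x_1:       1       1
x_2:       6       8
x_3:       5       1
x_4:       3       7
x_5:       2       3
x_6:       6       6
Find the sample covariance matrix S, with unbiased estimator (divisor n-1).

Step 1 — column means:
  mean(U) = (1 + 6 + 5 + 3 + 2 + 6) / 6 = 23/6 = 3.8333
  mean(V) = (1 + 8 + 1 + 7 + 3 + 6) / 6 = 26/6 = 4.3333

Step 2 — sample covariance S[i,j] = (1/(n-1)) · Σ_k (x_{k,i} - mean_i) · (x_{k,j} - mean_j), with n-1 = 5.
  S[U,U] = ((-2.8333)·(-2.8333) + (2.1667)·(2.1667) + (1.1667)·(1.1667) + (-0.8333)·(-0.8333) + (-1.8333)·(-1.8333) + (2.1667)·(2.1667)) / 5 = 22.8333/5 = 4.5667
  S[U,V] = ((-2.8333)·(-3.3333) + (2.1667)·(3.6667) + (1.1667)·(-3.3333) + (-0.8333)·(2.6667) + (-1.8333)·(-1.3333) + (2.1667)·(1.6667)) / 5 = 17.3333/5 = 3.4667
  S[V,V] = ((-3.3333)·(-3.3333) + (3.6667)·(3.6667) + (-3.3333)·(-3.3333) + (2.6667)·(2.6667) + (-1.3333)·(-1.3333) + (1.6667)·(1.6667)) / 5 = 47.3333/5 = 9.4667

S is symmetric (S[j,i] = S[i,j]). Assembling:

S = [[4.5667, 3.4667],
 [3.4667, 9.4667]]


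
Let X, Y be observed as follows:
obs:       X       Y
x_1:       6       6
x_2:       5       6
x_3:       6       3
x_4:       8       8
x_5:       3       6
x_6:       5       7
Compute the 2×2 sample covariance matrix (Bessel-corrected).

Step 1 — column means:
  mean(X) = (6 + 5 + 6 + 8 + 3 + 5) / 6 = 33/6 = 5.5
  mean(Y) = (6 + 6 + 3 + 8 + 6 + 7) / 6 = 36/6 = 6

Step 2 — sample covariance S[i,j] = (1/(n-1)) · Σ_k (x_{k,i} - mean_i) · (x_{k,j} - mean_j), with n-1 = 5.
  S[X,X] = ((0.5)·(0.5) + (-0.5)·(-0.5) + (0.5)·(0.5) + (2.5)·(2.5) + (-2.5)·(-2.5) + (-0.5)·(-0.5)) / 5 = 13.5/5 = 2.7
  S[X,Y] = ((0.5)·(0) + (-0.5)·(0) + (0.5)·(-3) + (2.5)·(2) + (-2.5)·(0) + (-0.5)·(1)) / 5 = 3/5 = 0.6
  S[Y,Y] = ((0)·(0) + (0)·(0) + (-3)·(-3) + (2)·(2) + (0)·(0) + (1)·(1)) / 5 = 14/5 = 2.8

S is symmetric (S[j,i] = S[i,j]). Assembling:

S = [[2.7, 0.6],
 [0.6, 2.8]]


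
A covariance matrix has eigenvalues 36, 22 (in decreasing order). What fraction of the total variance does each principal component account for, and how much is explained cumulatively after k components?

Step 1 — total variance = trace(Sigma) = Σ λ_i = 36 + 22 = 58.

Step 2 — fraction explained by component i = λ_i / Σ λ:
  PC1: 36/58 = 0.6207
  PC2: 22/58 = 0.3793

Step 3 — cumulative fraction after k components = (λ_1 + ... + λ_k) / Σ λ:
  k = 1: 36/58 = 0.6207
  k = 2: (36 + 22)/58 = 58/58 = 1

Summary (fraction, with percent):

explained: PC1 0.6207 (62.07%), PC2 0.3793 (37.93%);  cumulative: 0.6207, 1


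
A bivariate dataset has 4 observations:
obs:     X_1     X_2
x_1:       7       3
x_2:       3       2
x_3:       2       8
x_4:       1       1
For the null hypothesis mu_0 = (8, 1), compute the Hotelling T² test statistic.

Step 1 — sample mean vector:
  mean(X_1) = (7 + 3 + 2 + 1) / 4 = 13/4 = 3.25
  mean(X_2) = (3 + 2 + 8 + 1) / 4 = 14/4 = 3.5
  x̄ = (3.25, 3.5),  deviation x̄ - mu_0 = (3.25, 3.5) - (8, 1) = (-4.75, 2.5).

Step 2 — sample covariance matrix, S[i,j] = (1/(n-1)) · Σ_k (x_{k,i} - mean_i) · (x_{k,j} - mean_j), divisor n-1 = 3:
  S[X_1,X_1] = ((3.75)·(3.75) + (-0.25)·(-0.25) + (-1.25)·(-1.25) + (-2.25)·(-2.25)) / 3 = 20.75/3 = 6.9167
  S[X_1,X_2] = ((3.75)·(-0.5) + (-0.25)·(-1.5) + (-1.25)·(4.5) + (-2.25)·(-2.5)) / 3 = -1.5/3 = -0.5
  S[X_2,X_2] = ((-0.5)·(-0.5) + (-1.5)·(-1.5) + (4.5)·(4.5) + (-2.5)·(-2.5)) / 3 = 29/3 = 9.6667
  S = [[6.9167, -0.5],
 [-0.5, 9.6667]].

Step 3 — invert S. det(S) = 6.9167·9.6667 - (-0.5)² = 66.6111.
  S^{-1} = (1/det) · [[d, -b], [-b, a]] = [[0.1451, 0.0075],
 [0.0075, 0.1038]].

Step 4 — quadratic form (x̄ - mu_0)^T · S^{-1} · (x̄ - mu_0):
  S^{-1} · (x̄ - mu_0) = (-0.6706, 0.2239),
  (x̄ - mu_0)^T · [...] = (-4.75)·(-0.6706) + (2.5)·(0.2239) = 3.745.

Step 5 — scale by n: T² = 4 · 3.745 = 14.98.

T² ≈ 14.98


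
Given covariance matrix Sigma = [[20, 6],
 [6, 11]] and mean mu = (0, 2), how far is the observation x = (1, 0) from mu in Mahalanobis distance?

Step 1 — centre the observation: (x - mu) = (1, -2).

Step 2 — invert Sigma. det(Sigma) = 20·11 - (6)² = 184.
  Sigma^{-1} = (1/det) · [[d, -b], [-b, a]] = [[0.0598, -0.0326],
 [-0.0326, 0.1087]].

Step 3 — form the quadratic (x - mu)^T · Sigma^{-1} · (x - mu):
  Sigma^{-1} · (x - mu) = (0.125, -0.25).
  (x - mu)^T · [Sigma^{-1} · (x - mu)] = (1)·(0.125) + (-2)·(-0.25) = 0.625.

Step 4 — take square root: d = √(0.625) ≈ 0.7906.

d(x, mu) = √(0.625) ≈ 0.7906


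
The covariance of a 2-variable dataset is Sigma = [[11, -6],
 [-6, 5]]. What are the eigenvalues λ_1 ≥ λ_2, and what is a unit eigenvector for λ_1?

Step 1 — characteristic polynomial of 2×2 Sigma:
  det(Sigma - λI) = λ² - trace · λ + det = 0.
  trace = 11 + 5 = 16, det = 11·5 - (-6)² = 19.
Step 2 — discriminant:
  Δ = trace² - 4·det = 256 - 76 = 180.
Step 3 — eigenvalues:
  λ = (trace ± √Δ)/2 = (16 ± 13.4164)/2,
  λ_1 = 14.7082,  λ_2 = 1.2918.

Step 4 — unit eigenvector for λ_1: solve (Sigma - λ_1 I)v = 0. First row:
  (11 - 14.7082)·v_x + (-6)·v_y = 0, i.e. (-3.7082)·v_x + (-6)·v_y = 0,
  so v ∝ (b, λ_1 - a) = (-6, 3.7082); multiply by -1 so the first entry is positive: u = (6, -3.7082).
  ||u|| = √((6)² + (-3.7082)²) = √(49.7508) ≈ 7.0534,
  v_1 = u/||u|| ≈ (0.8507, -0.5257) (||v_1|| = 1).

λ_1 = 14.7082,  λ_2 = 1.2918;  v_1 ≈ (0.8507, -0.5257)


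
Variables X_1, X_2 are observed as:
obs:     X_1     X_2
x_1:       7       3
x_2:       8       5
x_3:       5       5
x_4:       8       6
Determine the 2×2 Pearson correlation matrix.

Step 1 — column means:
  mean(X_1) = (7 + 8 + 5 + 8) / 4 = 28/4 = 7
  mean(X_2) = (3 + 5 + 5 + 6) / 4 = 19/4 = 4.75

Step 2 — sample variances and covariances s[i,j] = (1/(n-1)) · Σ_k (x_{k,i} - mean_i) · (x_{k,j} - mean_j), with n-1 = 3:
  s[X_1,X_1] = ((0)·(0) + (1)·(1) + (-2)·(-2) + (1)·(1)) / 3 = 6/3 = 2
  s[X_1,X_2] = ((0)·(-1.75) + (1)·(0.25) + (-2)·(0.25) + (1)·(1.25)) / 3 = 1/3 = 0.3333
  s[X_2,X_2] = ((-1.75)·(-1.75) + (0.25)·(0.25) + (0.25)·(0.25) + (1.25)·(1.25)) / 3 = 4.75/3 = 1.5833
  Sample standard deviations s_i = √(s[i,i]):
  s(X_1) = √(2) = 1.4142
  s(X_2) = √(1.5833) = 1.2583

Step 3 — r_{ij} = s_{ij} / (s_i · s_j):
  r[X_1,X_1] = 1 (diagonal).
  r[X_1,X_2] = 0.3333 / (1.4142 · 1.2583) = 0.3333 / 1.7795 = 0.1873
  r[X_2,X_2] = 1 (diagonal).

R is symmetric with unit diagonal. Assembling:

R = [[1, 0.1873],
 [0.1873, 1]]


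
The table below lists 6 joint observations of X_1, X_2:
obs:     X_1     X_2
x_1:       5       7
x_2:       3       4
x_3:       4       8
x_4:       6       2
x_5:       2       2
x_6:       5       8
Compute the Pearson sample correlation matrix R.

Step 1 — column means:
  mean(X_1) = (5 + 3 + 4 + 6 + 2 + 5) / 6 = 25/6 = 4.1667
  mean(X_2) = (7 + 4 + 8 + 2 + 2 + 8) / 6 = 31/6 = 5.1667

Step 2 — sample variances and covariances s[i,j] = (1/(n-1)) · Σ_k (x_{k,i} - mean_i) · (x_{k,j} - mean_j), with n-1 = 5:
  s[X_1,X_1] = ((0.8333)·(0.8333) + (-1.1667)·(-1.1667) + (-0.1667)·(-0.1667) + (1.8333)·(1.8333) + (-2.1667)·(-2.1667) + (0.8333)·(0.8333)) / 5 = 10.8333/5 = 2.1667
  s[X_1,X_2] = ((0.8333)·(1.8333) + (-1.1667)·(-1.1667) + (-0.1667)·(2.8333) + (1.8333)·(-3.1667) + (-2.1667)·(-3.1667) + (0.8333)·(2.8333)) / 5 = 5.8333/5 = 1.1667
  s[X_2,X_2] = ((1.8333)·(1.8333) + (-1.1667)·(-1.1667) + (2.8333)·(2.8333) + (-3.1667)·(-3.1667) + (-3.1667)·(-3.1667) + (2.8333)·(2.8333)) / 5 = 40.8333/5 = 8.1667
  Sample standard deviations s_i = √(s[i,i]):
  s(X_1) = √(2.1667) = 1.472
  s(X_2) = √(8.1667) = 2.8577

Step 3 — r_{ij} = s_{ij} / (s_i · s_j):
  r[X_1,X_1] = 1 (diagonal).
  r[X_1,X_2] = 1.1667 / (1.472 · 2.8577) = 1.1667 / 4.2065 = 0.2774
  r[X_2,X_2] = 1 (diagonal).

R is symmetric with unit diagonal. Assembling:

R = [[1, 0.2774],
 [0.2774, 1]]


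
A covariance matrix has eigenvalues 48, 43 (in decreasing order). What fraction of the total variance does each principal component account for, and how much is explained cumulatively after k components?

Step 1 — total variance = trace(Sigma) = Σ λ_i = 48 + 43 = 91.

Step 2 — fraction explained by component i = λ_i / Σ λ:
  PC1: 48/91 = 0.5275
  PC2: 43/91 = 0.4725

Step 3 — cumulative fraction after k components = (λ_1 + ... + λ_k) / Σ λ:
  k = 1: 48/91 = 0.5275
  k = 2: (48 + 43)/91 = 91/91 = 1

Summary (fraction, with percent):

explained: PC1 0.5275 (52.75%), PC2 0.4725 (47.25%);  cumulative: 0.5275, 1


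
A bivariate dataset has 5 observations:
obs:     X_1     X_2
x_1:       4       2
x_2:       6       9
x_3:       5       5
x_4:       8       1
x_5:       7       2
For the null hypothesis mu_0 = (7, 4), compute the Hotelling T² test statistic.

Step 1 — sample mean vector:
  mean(X_1) = (4 + 6 + 5 + 8 + 7) / 5 = 30/5 = 6
  mean(X_2) = (2 + 9 + 5 + 1 + 2) / 5 = 19/5 = 3.8
  x̄ = (6, 3.8),  deviation x̄ - mu_0 = (6, 3.8) - (7, 4) = (-1, -0.2).

Step 2 — sample covariance matrix, S[i,j] = (1/(n-1)) · Σ_k (x_{k,i} - mean_i) · (x_{k,j} - mean_j), divisor n-1 = 4:
  S[X_1,X_1] = ((-2)·(-2) + (0)·(0) + (-1)·(-1) + (2)·(2) + (1)·(1)) / 4 = 10/4 = 2.5
  S[X_1,X_2] = ((-2)·(-1.8) + (0)·(5.2) + (-1)·(1.2) + (2)·(-2.8) + (1)·(-1.8)) / 4 = -5/4 = -1.25
  S[X_2,X_2] = ((-1.8)·(-1.8) + (5.2)·(5.2) + (1.2)·(1.2) + (-2.8)·(-2.8) + (-1.8)·(-1.8)) / 4 = 42.8/4 = 10.7
  S = [[2.5, -1.25],
 [-1.25, 10.7]].

Step 3 — invert S. det(S) = 2.5·10.7 - (-1.25)² = 25.1875.
  S^{-1} = (1/det) · [[d, -b], [-b, a]] = [[0.4248, 0.0496],
 [0.0496, 0.0993]].

Step 4 — quadratic form (x̄ - mu_0)^T · S^{-1} · (x̄ - mu_0):
  S^{-1} · (x̄ - mu_0) = (-0.4347, -0.0695),
  (x̄ - mu_0)^T · [...] = (-1)·(-0.4347) + (-0.2)·(-0.0695) = 0.4486.

Step 5 — scale by n: T² = 5 · 0.4486 = 2.2432.

T² ≈ 2.2432


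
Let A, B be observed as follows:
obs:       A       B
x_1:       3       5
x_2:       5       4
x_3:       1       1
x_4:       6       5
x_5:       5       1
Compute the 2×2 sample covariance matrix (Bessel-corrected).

Step 1 — column means:
  mean(A) = (3 + 5 + 1 + 6 + 5) / 5 = 20/5 = 4
  mean(B) = (5 + 4 + 1 + 5 + 1) / 5 = 16/5 = 3.2

Step 2 — sample covariance S[i,j] = (1/(n-1)) · Σ_k (x_{k,i} - mean_i) · (x_{k,j} - mean_j), with n-1 = 4.
  S[A,A] = ((-1)·(-1) + (1)·(1) + (-3)·(-3) + (2)·(2) + (1)·(1)) / 4 = 16/4 = 4
  S[A,B] = ((-1)·(1.8) + (1)·(0.8) + (-3)·(-2.2) + (2)·(1.8) + (1)·(-2.2)) / 4 = 7/4 = 1.75
  S[B,B] = ((1.8)·(1.8) + (0.8)·(0.8) + (-2.2)·(-2.2) + (1.8)·(1.8) + (-2.2)·(-2.2)) / 4 = 16.8/4 = 4.2

S is symmetric (S[j,i] = S[i,j]). Assembling:

S = [[4, 1.75],
 [1.75, 4.2]]


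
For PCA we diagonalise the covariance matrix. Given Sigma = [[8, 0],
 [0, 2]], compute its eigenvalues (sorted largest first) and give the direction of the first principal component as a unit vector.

Step 1 — characteristic polynomial of 2×2 Sigma:
  det(Sigma - λI) = λ² - trace · λ + det = 0.
  trace = 8 + 2 = 10, det = 8·2 - (0)² = 16.
Step 2 — discriminant:
  Δ = trace² - 4·det = 100 - 64 = 36.
Step 3 — eigenvalues:
  λ = (trace ± √Δ)/2 = (10 ± 6)/2,
  λ_1 = 8,  λ_2 = 2.

Step 4 — unit eigenvector for λ_1: Sigma is diagonal, so its eigenvectors are the coordinate axes. λ_1 = 8 is the diagonal entry on the first coordinate axis, hence
  v_1 = (1, 0) (||v_1|| = 1).

λ_1 = 8,  λ_2 = 2;  v_1 ≈ (1, 0)


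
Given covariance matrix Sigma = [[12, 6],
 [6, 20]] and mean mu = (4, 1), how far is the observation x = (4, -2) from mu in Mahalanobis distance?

Step 1 — centre the observation: (x - mu) = (0, -3).

Step 2 — invert Sigma. det(Sigma) = 12·20 - (6)² = 204.
  Sigma^{-1} = (1/det) · [[d, -b], [-b, a]] = [[0.098, -0.0294],
 [-0.0294, 0.0588]].

Step 3 — form the quadratic (x - mu)^T · Sigma^{-1} · (x - mu):
  Sigma^{-1} · (x - mu) = (0.0882, -0.1765).
  (x - mu)^T · [Sigma^{-1} · (x - mu)] = (0)·(0.0882) + (-3)·(-0.1765) = 0.5294.

Step 4 — take square root: d = √(0.5294) ≈ 0.7276.

d(x, mu) = √(0.5294) ≈ 0.7276


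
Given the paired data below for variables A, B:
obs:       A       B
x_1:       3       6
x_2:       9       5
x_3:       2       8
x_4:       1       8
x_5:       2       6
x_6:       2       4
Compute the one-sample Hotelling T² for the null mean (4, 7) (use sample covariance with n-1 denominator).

Step 1 — sample mean vector:
  mean(A) = (3 + 9 + 2 + 1 + 2 + 2) / 6 = 19/6 = 3.1667
  mean(B) = (6 + 5 + 8 + 8 + 6 + 4) / 6 = 37/6 = 6.1667
  x̄ = (3.1667, 6.1667),  deviation x̄ - mu_0 = (3.1667, 6.1667) - (4, 7) = (-0.8333, -0.8333).

Step 2 — sample covariance matrix, S[i,j] = (1/(n-1)) · Σ_k (x_{k,i} - mean_i) · (x_{k,j} - mean_j), divisor n-1 = 5:
  S[A,A] = ((-0.1667)·(-0.1667) + (5.8333)·(5.8333) + (-1.1667)·(-1.1667) + (-2.1667)·(-2.1667) + (-1.1667)·(-1.1667) + (-1.1667)·(-1.1667)) / 5 = 42.8333/5 = 8.5667
  S[A,B] = ((-0.1667)·(-0.1667) + (5.8333)·(-1.1667) + (-1.1667)·(1.8333) + (-2.1667)·(1.8333) + (-1.1667)·(-0.1667) + (-1.1667)·(-2.1667)) / 5 = -10.1667/5 = -2.0333
  S[B,B] = ((-0.1667)·(-0.1667) + (-1.1667)·(-1.1667) + (1.8333)·(1.8333) + (1.8333)·(1.8333) + (-0.1667)·(-0.1667) + (-2.1667)·(-2.1667)) / 5 = 12.8333/5 = 2.5667
  S = [[8.5667, -2.0333],
 [-2.0333, 2.5667]].

Step 3 — invert S. det(S) = 8.5667·2.5667 - (-2.0333)² = 17.8533.
  S^{-1} = (1/det) · [[d, -b], [-b, a]] = [[0.1438, 0.1139],
 [0.1139, 0.4798]].

Step 4 — quadratic form (x̄ - mu_0)^T · S^{-1} · (x̄ - mu_0):
  S^{-1} · (x̄ - mu_0) = (-0.2147, -0.4948),
  (x̄ - mu_0)^T · [...] = (-0.8333)·(-0.2147) + (-0.8333)·(-0.4948) = 0.5912.

Step 5 — scale by n: T² = 6 · 0.5912 = 3.5474.

T² ≈ 3.5474


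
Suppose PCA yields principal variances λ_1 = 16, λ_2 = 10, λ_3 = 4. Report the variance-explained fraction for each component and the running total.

Step 1 — total variance = trace(Sigma) = Σ λ_i = 16 + 10 + 4 = 30.

Step 2 — fraction explained by component i = λ_i / Σ λ:
  PC1: 16/30 = 0.5333
  PC2: 10/30 = 0.3333
  PC3: 4/30 = 0.1333

Step 3 — cumulative fraction after k components = (λ_1 + ... + λ_k) / Σ λ:
  k = 1: 16/30 = 0.5333
  k = 2: (16 + 10)/30 = 26/30 = 0.8667
  k = 3: (16 + 10 + 4)/30 = 30/30 = 1

Summary (fraction, with percent):

explained: PC1 0.5333 (53.33%), PC2 0.3333 (33.33%), PC3 0.1333 (13.33%);  cumulative: 0.5333, 0.8667, 1


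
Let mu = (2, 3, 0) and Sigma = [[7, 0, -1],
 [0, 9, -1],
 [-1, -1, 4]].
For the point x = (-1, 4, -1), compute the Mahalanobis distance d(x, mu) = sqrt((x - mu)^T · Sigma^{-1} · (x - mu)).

Step 1 — centre the observation: (x - mu) = (-3, 1, -1).

Step 2 — invert Sigma (cofactor / det for 3×3, or solve directly):
  Sigma^{-1} = [[0.1483, 0.0042, 0.0381],
 [0.0042, 0.1144, 0.0297],
 [0.0381, 0.0297, 0.2669]].

Step 3 — form the quadratic (x - mu)^T · Sigma^{-1} · (x - mu):
  Sigma^{-1} · (x - mu) = (-0.4788, 0.072, -0.3517).
  (x - mu)^T · [Sigma^{-1} · (x - mu)] = (-3)·(-0.4788) + (1)·(0.072) + (-1)·(-0.3517) = 1.8602.

Step 4 — take square root: d = √(1.8602) ≈ 1.3639.

d(x, mu) = √(1.8602) ≈ 1.3639


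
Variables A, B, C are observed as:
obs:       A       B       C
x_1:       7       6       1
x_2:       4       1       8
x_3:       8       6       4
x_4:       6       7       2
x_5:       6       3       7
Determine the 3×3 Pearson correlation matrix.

Step 1 — column means:
  mean(A) = (7 + 4 + 8 + 6 + 6) / 5 = 31/5 = 6.2
  mean(B) = (6 + 1 + 6 + 7 + 3) / 5 = 23/5 = 4.6
  mean(C) = (1 + 8 + 4 + 2 + 7) / 5 = 22/5 = 4.4

Step 2 — sample variances and covariances s[i,j] = (1/(n-1)) · Σ_k (x_{k,i} - mean_i) · (x_{k,j} - mean_j), with n-1 = 4:
  s[A,A] = ((0.8)·(0.8) + (-2.2)·(-2.2) + (1.8)·(1.8) + (-0.2)·(-0.2) + (-0.2)·(-0.2)) / 4 = 8.8/4 = 2.2
  s[A,B] = ((0.8)·(1.4) + (-2.2)·(-3.6) + (1.8)·(1.4) + (-0.2)·(2.4) + (-0.2)·(-1.6)) / 4 = 11.4/4 = 2.85
  s[A,C] = ((0.8)·(-3.4) + (-2.2)·(3.6) + (1.8)·(-0.4) + (-0.2)·(-2.4) + (-0.2)·(2.6)) / 4 = -11.4/4 = -2.85
  s[B,B] = ((1.4)·(1.4) + (-3.6)·(-3.6) + (1.4)·(1.4) + (2.4)·(2.4) + (-1.6)·(-1.6)) / 4 = 25.2/4 = 6.3
  s[B,C] = ((1.4)·(-3.4) + (-3.6)·(3.6) + (1.4)·(-0.4) + (2.4)·(-2.4) + (-1.6)·(2.6)) / 4 = -28.2/4 = -7.05
  s[C,C] = ((-3.4)·(-3.4) + (3.6)·(3.6) + (-0.4)·(-0.4) + (-2.4)·(-2.4) + (2.6)·(2.6)) / 4 = 37.2/4 = 9.3
  Sample standard deviations s_i = √(s[i,i]):
  s(A) = √(2.2) = 1.4832
  s(B) = √(6.3) = 2.51
  s(C) = √(9.3) = 3.0496

Step 3 — r_{ij} = s_{ij} / (s_i · s_j):
  r[A,A] = 1 (diagonal).
  r[A,B] = 2.85 / (1.4832 · 2.51) = 2.85 / 3.7229 = 0.7655
  r[A,C] = -2.85 / (1.4832 · 3.0496) = -2.85 / 4.5233 = -0.6301
  r[B,B] = 1 (diagonal).
  r[B,C] = -7.05 / (2.51 · 3.0496) = -7.05 / 7.6544 = -0.921
  r[C,C] = 1 (diagonal).

R is symmetric with unit diagonal. Assembling:

R = [[1, 0.7655, -0.6301],
 [0.7655, 1, -0.921],
 [-0.6301, -0.921, 1]]


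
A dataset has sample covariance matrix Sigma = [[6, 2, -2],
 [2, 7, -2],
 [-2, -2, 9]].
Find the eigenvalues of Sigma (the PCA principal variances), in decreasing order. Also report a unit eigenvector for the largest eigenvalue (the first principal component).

Step 1 — characteristic polynomial p(λ) = det(λI - Sigma) = λ³ - tr·λ² + c_1·λ - det, where tr = trace, c_1 = sum of the principal 2×2 minors, det = det(Sigma):
  tr = 6 + 7 + 9 = 22,
  c_1 = (6·7 - (2)²) + (6·9 - (-2)²) + (7·9 - (-2)²) = 38 + 50 + 59 = 147,
  det = 6·(7·9 - (-2)²) - (2)·((2)·9 - (-2)·(-2)) + (-2)·((2)·(-2) - 7·(-2)) = 6·(59) - (2)·(14) + (-2)·(10) = 306.
  So p(λ) = λ³ - 22λ² + 147λ - 306.
Step 2 — look for an integer root (rational root theorem: any rational root is an integer divisor of 306). Testing λ = 6:
  p(6) = 216 - 792 + 882 - 306 = 0  ✓
  Dividing out (λ - 6): p(λ) = (λ - 6)(λ² - 16λ + 51).
Step 3 — remaining eigenvalues from the quadratic λ² - 16λ + 51 = 0:
  Δ = 16² - 4·51 = 256 - 204 = 52,  λ = (16 ± √52)/2 = (16 ± 7.2111)/2 ≈ 11.6056 or 4.3944.
  Sorted: λ_1 = 11.6056,  λ_2 = 6,  λ_3 = 4.3944  (check: sum = 22 = tr ✓).

Step 4 — unit eigenvector for λ_1 ≈ 11.6056: v spans the null space of (Sigma - λ_1 I), whose rows are
  r_1 = (-5.6056, 2, -2),  r_2 = (2, -4.6056, -2),  r_3 = (-2, -2, -2.6056).
  v is orthogonal to every row, so take v ∝ r_1 × r_2 = ((2)·(-2) - (-2)·(-4.6056), (-2)·(2) - (-5.6056)·(-2), (-5.6056)·(-4.6056) - (2)·(2)) ≈ (-13.2111, -15.2111, 21.8167).
  Rescale (multiply by -1 so the first nonzero entry is positive): u = (13.2111, 15.2111, -21.8167).
  ||u|| = √((13.2111)² + (15.2111)² + (-21.8167)²) = √(881.8773) ≈ 29.6964,  v_1 = u/||u|| ≈ (0.4449, 0.5122, -0.7347) (||v_1|| = 1).

λ_1 = 11.6056,  λ_2 = 6,  λ_3 = 4.3944;  v_1 ≈ (0.4449, 0.5122, -0.7347)


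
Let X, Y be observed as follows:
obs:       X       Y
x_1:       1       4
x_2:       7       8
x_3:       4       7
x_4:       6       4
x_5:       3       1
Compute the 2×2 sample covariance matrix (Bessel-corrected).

Step 1 — column means:
  mean(X) = (1 + 7 + 4 + 6 + 3) / 5 = 21/5 = 4.2
  mean(Y) = (4 + 8 + 7 + 4 + 1) / 5 = 24/5 = 4.8

Step 2 — sample covariance S[i,j] = (1/(n-1)) · Σ_k (x_{k,i} - mean_i) · (x_{k,j} - mean_j), with n-1 = 4.
  S[X,X] = ((-3.2)·(-3.2) + (2.8)·(2.8) + (-0.2)·(-0.2) + (1.8)·(1.8) + (-1.2)·(-1.2)) / 4 = 22.8/4 = 5.7
  S[X,Y] = ((-3.2)·(-0.8) + (2.8)·(3.2) + (-0.2)·(2.2) + (1.8)·(-0.8) + (-1.2)·(-3.8)) / 4 = 14.2/4 = 3.55
  S[Y,Y] = ((-0.8)·(-0.8) + (3.2)·(3.2) + (2.2)·(2.2) + (-0.8)·(-0.8) + (-3.8)·(-3.8)) / 4 = 30.8/4 = 7.7

S is symmetric (S[j,i] = S[i,j]). Assembling:

S = [[5.7, 3.55],
 [3.55, 7.7]]


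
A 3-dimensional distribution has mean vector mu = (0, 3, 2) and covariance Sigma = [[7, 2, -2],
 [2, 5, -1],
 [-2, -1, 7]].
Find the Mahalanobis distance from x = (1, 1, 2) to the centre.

Step 1 — centre the observation: (x - mu) = (1, -2, 0).

Step 2 — invert Sigma (cofactor / det for 3×3, or solve directly):
  Sigma^{-1} = [[0.1717, -0.0606, 0.0404],
 [-0.0606, 0.2273, 0.0152],
 [0.0404, 0.0152, 0.1566]].

Step 3 — form the quadratic (x - mu)^T · Sigma^{-1} · (x - mu):
  Sigma^{-1} · (x - mu) = (0.2929, -0.5152, 0.0101).
  (x - mu)^T · [Sigma^{-1} · (x - mu)] = (1)·(0.2929) + (-2)·(-0.5152) + (0)·(0.0101) = 1.3232.

Step 4 — take square root: d = √(1.3232) ≈ 1.1503.

d(x, mu) = √(1.3232) ≈ 1.1503


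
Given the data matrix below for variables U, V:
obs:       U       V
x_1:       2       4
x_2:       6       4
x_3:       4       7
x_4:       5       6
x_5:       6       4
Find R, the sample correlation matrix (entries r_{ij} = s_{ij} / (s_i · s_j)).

Step 1 — column means:
  mean(U) = (2 + 6 + 4 + 5 + 6) / 5 = 23/5 = 4.6
  mean(V) = (4 + 4 + 7 + 6 + 4) / 5 = 25/5 = 5

Step 2 — sample variances and covariances s[i,j] = (1/(n-1)) · Σ_k (x_{k,i} - mean_i) · (x_{k,j} - mean_j), with n-1 = 4:
  s[U,U] = ((-2.6)·(-2.6) + (1.4)·(1.4) + (-0.6)·(-0.6) + (0.4)·(0.4) + (1.4)·(1.4)) / 4 = 11.2/4 = 2.8
  s[U,V] = ((-2.6)·(-1) + (1.4)·(-1) + (-0.6)·(2) + (0.4)·(1) + (1.4)·(-1)) / 4 = -1/4 = -0.25
  s[V,V] = ((-1)·(-1) + (-1)·(-1) + (2)·(2) + (1)·(1) + (-1)·(-1)) / 4 = 8/4 = 2
  Sample standard deviations s_i = √(s[i,i]):
  s(U) = √(2.8) = 1.6733
  s(V) = √(2) = 1.4142

Step 3 — r_{ij} = s_{ij} / (s_i · s_j):
  r[U,U] = 1 (diagonal).
  r[U,V] = -0.25 / (1.6733 · 1.4142) = -0.25 / 2.3664 = -0.1056
  r[V,V] = 1 (diagonal).

R is symmetric with unit diagonal. Assembling:

R = [[1, -0.1056],
 [-0.1056, 1]]


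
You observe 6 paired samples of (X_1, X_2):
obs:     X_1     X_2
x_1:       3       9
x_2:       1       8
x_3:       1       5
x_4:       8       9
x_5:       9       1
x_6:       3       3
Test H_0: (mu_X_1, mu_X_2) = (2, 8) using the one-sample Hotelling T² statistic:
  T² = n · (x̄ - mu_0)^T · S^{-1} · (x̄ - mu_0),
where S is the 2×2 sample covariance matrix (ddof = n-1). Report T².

Step 1 — sample mean vector:
  mean(X_1) = (3 + 1 + 1 + 8 + 9 + 3) / 6 = 25/6 = 4.1667
  mean(X_2) = (9 + 8 + 5 + 9 + 1 + 3) / 6 = 35/6 = 5.8333
  x̄ = (4.1667, 5.8333),  deviation x̄ - mu_0 = (4.1667, 5.8333) - (2, 8) = (2.1667, -2.1667).

Step 2 — sample covariance matrix, S[i,j] = (1/(n-1)) · Σ_k (x_{k,i} - mean_i) · (x_{k,j} - mean_j), divisor n-1 = 5:
  S[X_1,X_1] = ((-1.1667)·(-1.1667) + (-3.1667)·(-3.1667) + (-3.1667)·(-3.1667) + (3.8333)·(3.8333) + (4.8333)·(4.8333) + (-1.1667)·(-1.1667)) / 5 = 60.8333/5 = 12.1667
  S[X_1,X_2] = ((-1.1667)·(3.1667) + (-3.1667)·(2.1667) + (-3.1667)·(-0.8333) + (3.8333)·(3.1667) + (4.8333)·(-4.8333) + (-1.1667)·(-2.8333)) / 5 = -15.8333/5 = -3.1667
  S[X_2,X_2] = ((3.1667)·(3.1667) + (2.1667)·(2.1667) + (-0.8333)·(-0.8333) + (3.1667)·(3.1667) + (-4.8333)·(-4.8333) + (-2.8333)·(-2.8333)) / 5 = 56.8333/5 = 11.3667
  S = [[12.1667, -3.1667],
 [-3.1667, 11.3667]].

Step 3 — invert S. det(S) = 12.1667·11.3667 - (-3.1667)² = 128.2667.
  S^{-1} = (1/det) · [[d, -b], [-b, a]] = [[0.0886, 0.0247],
 [0.0247, 0.0949]].

Step 4 — quadratic form (x̄ - mu_0)^T · S^{-1} · (x̄ - mu_0):
  S^{-1} · (x̄ - mu_0) = (0.1385, -0.152),
  (x̄ - mu_0)^T · [...] = (2.1667)·(0.1385) + (-2.1667)·(-0.152) = 0.6295.

Step 5 — scale by n: T² = 6 · 0.6295 = 3.777.

T² ≈ 3.777


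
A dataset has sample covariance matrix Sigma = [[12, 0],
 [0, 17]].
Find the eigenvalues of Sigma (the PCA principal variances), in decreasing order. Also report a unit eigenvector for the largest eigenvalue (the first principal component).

Step 1 — characteristic polynomial of 2×2 Sigma:
  det(Sigma - λI) = λ² - trace · λ + det = 0.
  trace = 12 + 17 = 29, det = 12·17 - (0)² = 204.
Step 2 — discriminant:
  Δ = trace² - 4·det = 841 - 816 = 25.
Step 3 — eigenvalues:
  λ = (trace ± √Δ)/2 = (29 ± 5)/2,
  λ_1 = 17,  λ_2 = 12.

Step 4 — unit eigenvector for λ_1: Sigma is diagonal, so its eigenvectors are the coordinate axes. λ_1 = 17 is the diagonal entry on the second coordinate axis, hence
  v_1 = (0, 1) (||v_1|| = 1).

λ_1 = 17,  λ_2 = 12;  v_1 ≈ (0, 1)


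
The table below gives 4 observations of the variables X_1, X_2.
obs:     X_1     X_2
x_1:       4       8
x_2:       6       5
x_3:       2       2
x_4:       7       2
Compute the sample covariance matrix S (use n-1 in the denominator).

Step 1 — column means:
  mean(X_1) = (4 + 6 + 2 + 7) / 4 = 19/4 = 4.75
  mean(X_2) = (8 + 5 + 2 + 2) / 4 = 17/4 = 4.25

Step 2 — sample covariance S[i,j] = (1/(n-1)) · Σ_k (x_{k,i} - mean_i) · (x_{k,j} - mean_j), with n-1 = 3.
  S[X_1,X_1] = ((-0.75)·(-0.75) + (1.25)·(1.25) + (-2.75)·(-2.75) + (2.25)·(2.25)) / 3 = 14.75/3 = 4.9167
  S[X_1,X_2] = ((-0.75)·(3.75) + (1.25)·(0.75) + (-2.75)·(-2.25) + (2.25)·(-2.25)) / 3 = -0.75/3 = -0.25
  S[X_2,X_2] = ((3.75)·(3.75) + (0.75)·(0.75) + (-2.25)·(-2.25) + (-2.25)·(-2.25)) / 3 = 24.75/3 = 8.25

S is symmetric (S[j,i] = S[i,j]). Assembling:

S = [[4.9167, -0.25],
 [-0.25, 8.25]]
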